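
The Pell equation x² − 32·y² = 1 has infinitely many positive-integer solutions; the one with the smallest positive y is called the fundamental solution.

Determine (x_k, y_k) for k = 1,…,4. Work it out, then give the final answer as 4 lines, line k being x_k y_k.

√32 = [5; 1,1,1,10, …], period ℓ=4 (even) → k=3
a_0=5:  p_0=5·1+0=5,  q_0=5·0+1=1
a_1=1:  p_1=1·5+1=6,  q_1=1·1+0=1
a_2=1:  p_2=1·6+5=11,  q_2=1·1+1=2
a_3=1:  p_3=1·11+6=17,  q_3=1·2+1=3
fundamental: x₁=17, y₁=3  (since 289 − 32·9 = 1)
(x_2, y_2) = (17·17 + 32·3·3, 17·3 + 3·17) = (577, 102)
(x_3, y_3) = (17·577 + 32·3·102, 17·102 + 3·577) = (19601, 3465)
(x_4, y_4) = (17·19601 + 32·3·3465, 17·3465 + 3·19601) = (665857, 117708)

17 3
577 102
19601 3465
665857 117708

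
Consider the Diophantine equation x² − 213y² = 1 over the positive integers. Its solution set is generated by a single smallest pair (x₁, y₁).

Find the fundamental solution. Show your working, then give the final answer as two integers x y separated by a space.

194399 13320

√213 → a₀=14, period (1,1,2,6,1,8,1,6,2,1,1,28); ℓ=12 even so k=11
k=0  a_k=14  p_k/q_k = 14/1
k=1  a_k=1  p_k/q_k = 15/1
k=2  a_k=1  p_k/q_k = 29/2
k=3  a_k=2  p_k/q_k = 73/5
k=4  a_k=6  p_k/q_k = 467/32
k=5  a_k=1  p_k/q_k = 540/37
k=6  a_k=8  p_k/q_k = 4787/328
…
k=8  a_k=6  p_k/q_k = 36749/2518
k=9  a_k=2  p_k/q_k = 78825/5401
k=10  a_k=1  p_k/q_k = 115574/7919
k=11  a_k=1  p_k/q_k = 194399/13320
(x₁, y₁) = (194399, 13320);  194399² − 213·13320² = 1 ✓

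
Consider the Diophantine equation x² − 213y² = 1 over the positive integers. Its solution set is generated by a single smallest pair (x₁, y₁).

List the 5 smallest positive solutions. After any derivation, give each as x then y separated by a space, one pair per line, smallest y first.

d=213: √d = [14; 1,1,2,6,1,8,1,6,2,1,1,28] (ℓ=12, even), read p_11/q_11
a_0=14:  p_0=14·1+0=14,  q_0=14·0+1=1
a_1=1:  p_1=1·14+1=15,  q_1=1·1+0=1
a_2=1:  p_2=1·15+14=29,  q_2=1·1+1=2
a_3=2:  p_3=2·29+15=73,  q_3=2·2+1=5
…
a_5=1:  p_5=1·467+73=540,  q_5=1·32+5=37
a_6=8:  p_6=8·540+467=4787,  q_6=8·37+32=328
a_7=1:  p_7=1·4787+540=5327,  q_7=1·328+37=365
a_8=6:  p_8=6·5327+4787=36749,  q_8=6·365+328=2518
a_9=2:  p_9=2·36749+5327=78825,  q_9=2·2518+365=5401
a_10=1:  p_10=1·78825+36749=115574,  q_10=1·5401+2518=7919
a_11=1:  p_11=1·115574+78825=194399,  q_11=1·7919+5401=13320
fundamental: x₁=194399, y₁=13320  (since 37790971201 − 213·177422400 = 1)
n=2: (194399,13320)∘(194399,13320) = (194399·194399+213·13320·13320, 194399·13320+13320·194399) = (75581942401,5178789360)
n=3: (75581942401,5178789360)∘(194399,13320) = (194399·75581942401+213·13320·5178789360, 194399·5178789360+13320·75581942401) = (29386108041429599,2013502945575960)
n=4: (29386108041429599,2013502945575960)∘(194399,13320) = (194399·29386108041429599+213·13320·2013502945575960, 194399·2013502945575960+13320·29386108041429599) = (11425260034216163289601,782845918228863306720)
n=5: (11425260034216163289601,782845918228863306720)∘(194399,13320) = (194399·11425260034216163289601+213·13320·782845918228863306720, 194399·782845918228863306720+13320·11425260034216163289601) = (4442118250753789746628859999,304368927313532092980546600)

194399 13320
75581942401 5178789360
29386108041429599 2013502945575960
11425260034216163289601 782845918228863306720
4442118250753789746628859999 304368927313532092980546600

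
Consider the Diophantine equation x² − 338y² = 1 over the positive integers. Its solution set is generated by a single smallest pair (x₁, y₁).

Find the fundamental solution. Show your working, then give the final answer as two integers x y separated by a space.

[18; 2,1,1,2,36] for √338; ℓ=5 ⇒ convergent index 9
step 0: (18, 1)  from 18·(1,0) + (0,1)
step 1: (37, 2)  from 2·(18,1) + (1,0)
step 2: (55, 3)  from 1·(37,2) + (18,1)
…
step 4: (239, 13)  from 2·(92,5) + (55,3)
step 5: (8696, 473)  from 36·(239,13) + (92,5)
step 6: (17631, 959)  from 2·(8696,473) + (239,13)
step 7: (26327, 1432)  from 1·(17631,959) + (8696,473)
step 8: (43958, 2391)  from 1·(26327,1432) + (17631,959)
step 9: (114243, 6214)  from 2·(43958,2391) + (26327,1432)
→ (114243, 6214).  Check: 114243²=13051463049, 338·6214²=13051463048, difference 1.

114243 6214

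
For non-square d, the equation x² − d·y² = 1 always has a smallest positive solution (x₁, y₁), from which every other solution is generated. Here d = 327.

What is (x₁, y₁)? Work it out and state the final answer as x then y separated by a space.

217 12

√327 → a₀=18, period (12,36); ℓ=2 even so k=1
a_0=18:  p_0=18·1+0=18,  q_0=18·0+1=1
a_1=12:  p_1=12·18+1=217,  q_1=12·1+0=12
(x₁, y₁) = (217, 12);  217² − 327·12² = 1 ✓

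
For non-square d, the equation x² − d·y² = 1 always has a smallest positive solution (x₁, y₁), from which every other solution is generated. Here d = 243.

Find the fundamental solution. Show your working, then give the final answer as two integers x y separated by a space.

√243 → a₀=15, period (1,1,2,3,15,3,2,1,1,30); ℓ=10 even so k=9
i=0: a=15 ⇒ p=15, q=1
i=1: a=1 ⇒ p=16, q=1
i=2: a=1 ⇒ p=31, q=2
i=3: a=2 ⇒ p=78, q=5
…
i=5: a=15 ⇒ p=4053, q=260
…
i=7: a=2 ⇒ p=28901, q=1854
i=8: a=1 ⇒ p=41325, q=2651
i=9: a=1 ⇒ p=70226, q=4505
→ (70226, 4505).  Check: 70226²=4931691076, 243·4505²=4931691075, difference 1.

70226 4505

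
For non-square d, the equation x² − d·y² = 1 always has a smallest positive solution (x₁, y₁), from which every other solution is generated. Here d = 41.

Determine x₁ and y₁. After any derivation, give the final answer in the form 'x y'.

2049 320

[6; 2,2,12] for √41; ℓ=3 ⇒ convergent index 5
i=0: a=6 ⇒ p=6, q=1
…
i=2: a=2 ⇒ p=32, q=5
i=3: a=12 ⇒ p=397, q=62
i=4: a=2 ⇒ p=826, q=129
i=5: a=2 ⇒ p=2049, q=320
(x₁, y₁) = (2049, 320);  2049² − 41·320² = 1 ✓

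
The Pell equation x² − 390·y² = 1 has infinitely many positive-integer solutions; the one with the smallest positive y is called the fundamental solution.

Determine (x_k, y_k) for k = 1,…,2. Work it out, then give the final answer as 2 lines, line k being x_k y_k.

√390 → a₀=19, period (1,2,1,38); ℓ=4 even so k=3
k=0  a_k=19  p_k/q_k = 19/1
…
k=2  a_k=2  p_k/q_k = 59/3
k=3  a_k=1  p_k/q_k = 79/4
(x₁, y₁) = (79, 4);  79² − 390·4² = 1 ✓
(x_2, y_2) = (79·79 + 390·4·4, 79·4 + 4·79) = (12481, 632)

79 4
12481 632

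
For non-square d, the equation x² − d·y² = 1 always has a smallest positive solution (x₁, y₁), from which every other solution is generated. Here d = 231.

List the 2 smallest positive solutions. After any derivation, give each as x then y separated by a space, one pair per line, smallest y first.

76 5
11551 760

[15; 5,30] for √231; ℓ=2 ⇒ convergent index 1
i=0: a=15 ⇒ p=15, q=1
i=1: a=5 ⇒ p=76, q=5
fundamental: x₁=76, y₁=5  (since 5776 − 231·25 = 1)
n=2: (76,5)∘(76,5) = (76·76+231·5·5, 76·5+5·76) = (11551,760)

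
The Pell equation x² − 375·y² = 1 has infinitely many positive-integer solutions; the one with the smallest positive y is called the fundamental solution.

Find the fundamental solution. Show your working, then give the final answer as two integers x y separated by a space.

15124 781

√375 → a₀=19, period (2,1,2,1,5,1,2,1,2,38); ℓ=10 even so k=9
i=0: a=19 ⇒ p=19, q=1
i=1: a=2 ⇒ p=39, q=2
i=2: a=1 ⇒ p=58, q=3
…
i=5: a=5 ⇒ p=1220, q=63
…
i=8: a=1 ⇒ p=5519, q=285
i=9: a=2 ⇒ p=15124, q=781
fundamental: x₁=15124, y₁=781  (since 228735376 − 375·609961 = 1)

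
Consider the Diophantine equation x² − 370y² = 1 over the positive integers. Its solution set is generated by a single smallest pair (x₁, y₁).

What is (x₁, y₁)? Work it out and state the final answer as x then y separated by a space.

213859 11118

d=370: √d = [19; 4,4,38] (ℓ=3, odd), read p_5/q_5
step 0: (19, 1)  from 19·(1,0) + (0,1)
step 1: (77, 4)  from 4·(19,1) + (1,0)
step 2: (327, 17)  from 4·(77,4) + (19,1)
…
step 4: (50339, 2617)  from 4·(12503,650) + (327,17)
step 5: (213859, 11118)  from 4·(50339,2617) + (12503,650)
→ (213859, 11118).  Check: 213859²=45735671881, 370·11118²=45735671880, difference 1.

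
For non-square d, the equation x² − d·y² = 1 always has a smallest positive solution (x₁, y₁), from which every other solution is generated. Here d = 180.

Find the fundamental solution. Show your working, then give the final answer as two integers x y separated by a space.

[13; 2,2,2,26] for √180; ℓ=4 ⇒ convergent index 3
k=0  a_k=13  p_k/q_k = 13/1
k=1  a_k=2  p_k/q_k = 27/2
k=2  a_k=2  p_k/q_k = 67/5
k=3  a_k=2  p_k/q_k = 161/12
fundamental: x₁=161, y₁=12  (since 25921 − 180·144 = 1)

161 12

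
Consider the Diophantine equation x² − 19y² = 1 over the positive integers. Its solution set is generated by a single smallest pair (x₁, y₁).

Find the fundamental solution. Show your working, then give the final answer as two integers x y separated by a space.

170 39

[4; 2,1,3,1,2,8] for √19; ℓ=6 ⇒ convergent index 5
k=0  a_k=4  p_k/q_k = 4/1
k=1  a_k=2  p_k/q_k = 9/2
k=2  a_k=1  p_k/q_k = 13/3
k=3  a_k=3  p_k/q_k = 48/11
k=4  a_k=1  p_k/q_k = 61/14
k=5  a_k=2  p_k/q_k = 170/39
→ (170, 39).  Check: 170²=28900, 19·39²=28899, difference 1.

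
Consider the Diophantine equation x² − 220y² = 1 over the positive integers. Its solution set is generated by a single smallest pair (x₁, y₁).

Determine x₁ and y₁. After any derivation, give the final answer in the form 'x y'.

89 6

[14; 1,4,1,28] for √220; ℓ=4 ⇒ convergent index 3
k=0  a_k=14  p_k/q_k = 14/1
k=1  a_k=1  p_k/q_k = 15/1
k=2  a_k=4  p_k/q_k = 74/5
k=3  a_k=1  p_k/q_k = 89/6
fundamental: x₁=89, y₁=6  (since 7921 − 220·36 = 1)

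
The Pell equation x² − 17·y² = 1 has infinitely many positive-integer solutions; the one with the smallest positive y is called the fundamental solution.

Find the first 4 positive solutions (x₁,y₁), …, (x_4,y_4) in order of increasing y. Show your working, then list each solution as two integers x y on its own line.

d=17: √d = [4; 8] (ℓ=1, odd), read p_1/q_1
a_0=4:  p_0=4·1+0=4,  q_0=4·0+1=1
a_1=8:  p_1=8·4+1=33,  q_1=8·1+0=8
→ (33, 8).  Check: 33²=1089, 17·8²=1088, difference 1.
n=2: (33,8)∘(33,8) = (33·33+17·8·8, 33·8+8·33) = (2177,528)
n=3: (2177,528)∘(33,8) = (33·2177+17·8·528, 33·528+8·2177) = (143649,34840)
n=4: (143649,34840)∘(33,8) = (33·143649+17·8·34840, 33·34840+8·143649) = (9478657,2298912)

33 8
2177 528
143649 34840
9478657 2298912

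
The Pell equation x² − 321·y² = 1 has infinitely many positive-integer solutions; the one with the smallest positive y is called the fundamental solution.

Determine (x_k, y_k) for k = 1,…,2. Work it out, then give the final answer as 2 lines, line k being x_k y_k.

215 12
92449 5160

√321 = [17; 1,10,1,34, …], period ℓ=4 (even) → k=3
step 0: (17, 1)  from 17·(1,0) + (0,1)
step 1: (18, 1)  from 1·(17,1) + (1,0)
step 2: (197, 11)  from 10·(18,1) + (17,1)
step 3: (215, 12)  from 1·(197,11) + (18,1)
→ (215, 12).  Check: 215²=46225, 321·12²=46224, difference 1.
k=2:  x_2 = 215·215+321·12·12 = 92449,  y_2 = 215·12+12·215 = 5160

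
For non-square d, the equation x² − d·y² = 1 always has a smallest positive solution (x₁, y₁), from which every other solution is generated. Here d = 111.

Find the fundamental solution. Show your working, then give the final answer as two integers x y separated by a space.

√111 = [10; 1,1,6,1,1,20, …], period ℓ=6 (even) → k=5
step 0: (10, 1)  from 10·(1,0) + (0,1)
step 1: (11, 1)  from 1·(10,1) + (1,0)
step 2: (21, 2)  from 1·(11,1) + (10,1)
step 3: (137, 13)  from 6·(21,2) + (11,1)
step 4: (158, 15)  from 1·(137,13) + (21,2)
step 5: (295, 28)  from 1·(158,15) + (137,13)
→ (295, 28).  Check: 295²=87025, 111·28²=87024, difference 1.

295 28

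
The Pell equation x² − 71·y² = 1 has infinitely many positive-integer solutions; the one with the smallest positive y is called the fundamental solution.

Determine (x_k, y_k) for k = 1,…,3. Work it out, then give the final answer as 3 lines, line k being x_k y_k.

d=71: √d = [8; 2,2,1,7,1,2,2,16] (ℓ=8, even), read p_7/q_7
a_0=8:  p_0=8·1+0=8,  q_0=8·0+1=1
a_1=2:  p_1=2·8+1=17,  q_1=2·1+0=2
a_2=2:  p_2=2·17+8=42,  q_2=2·2+1=5
a_3=1:  p_3=1·42+17=59,  q_3=1·5+2=7
…
a_5=1:  p_5=1·455+59=514,  q_5=1·54+7=61
a_6=2:  p_6=2·514+455=1483,  q_6=2·61+54=176
a_7=2:  p_7=2·1483+514=3480,  q_7=2·176+61=413
→ (3480, 413).  Check: 3480²=12110400, 71·413²=12110399, difference 1.
k=2:  x_2 = 3480·3480+71·413·413 = 24220799,  y_2 = 3480·413+413·3480 = 2874480
k=3:  x_3 = 3480·24220799+71·413·2874480 = 168576757560,  y_3 = 3480·2874480+413·24220799 = 20006380387

3480 413
24220799 2874480
168576757560 20006380387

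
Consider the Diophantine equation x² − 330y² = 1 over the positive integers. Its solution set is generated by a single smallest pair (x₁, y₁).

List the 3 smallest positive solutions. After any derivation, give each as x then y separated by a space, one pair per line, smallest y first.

[18; 6,36] for √330; ℓ=2 ⇒ convergent index 1
a_0=18:  p_0=18·1+0=18,  q_0=18·0+1=1
a_1=6:  p_1=6·18+1=109,  q_1=6·1+0=6
(x₁, y₁) = (109, 6);  109² − 330·6² = 1 ✓
(x_2, y_2) = (109·109 + 330·6·6, 109·6 + 6·109) = (23761, 1308)
(x_3, y_3) = (109·23761 + 330·6·1308, 109·1308 + 6·23761) = (5179789, 285138)

109 6
23761 1308
5179789 285138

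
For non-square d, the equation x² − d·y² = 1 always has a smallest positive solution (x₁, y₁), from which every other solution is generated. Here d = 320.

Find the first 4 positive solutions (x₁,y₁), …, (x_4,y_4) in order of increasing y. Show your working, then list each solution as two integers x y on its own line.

161 9
51841 2898
16692641 933147
5374978561 300470436

[17; 1,7,1,34] for √320; ℓ=4 ⇒ convergent index 3
i=0: a=17 ⇒ p=17, q=1
i=1: a=1 ⇒ p=18, q=1
i=2: a=7 ⇒ p=143, q=8
i=3: a=1 ⇒ p=161, q=9
→ (161, 9).  Check: 161²=25921, 320·9²=25920, difference 1.
n=2: (161,9)∘(161,9) = (161·161+320·9·9, 161·9+9·161) = (51841,2898)
n=3: (51841,2898)∘(161,9) = (161·51841+320·9·2898, 161·2898+9·51841) = (16692641,933147)
n=4: (16692641,933147)∘(161,9) = (161·16692641+320·9·933147, 161·933147+9·16692641) = (5374978561,300470436)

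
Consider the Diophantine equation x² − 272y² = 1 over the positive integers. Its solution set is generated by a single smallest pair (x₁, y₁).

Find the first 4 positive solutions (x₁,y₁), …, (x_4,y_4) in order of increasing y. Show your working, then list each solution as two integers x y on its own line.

33 2
2177 132
143649 8710
9478657 574728

d=272: √d = [16; 2,32] (ℓ=2, even), read p_1/q_1
k=0  a_k=16  p_k/q_k = 16/1
k=1  a_k=2  p_k/q_k = 33/2
→ (33, 2).  Check: 33²=1089, 272·2²=1088, difference 1.
n=2: (33,2)∘(33,2) = (33·33+272·2·2, 33·2+2·33) = (2177,132)
n=3: (2177,132)∘(33,2) = (33·2177+272·2·132, 33·132+2·2177) = (143649,8710)
n=4: (143649,8710)∘(33,2) = (33·143649+272·2·8710, 33·8710+2·143649) = (9478657,574728)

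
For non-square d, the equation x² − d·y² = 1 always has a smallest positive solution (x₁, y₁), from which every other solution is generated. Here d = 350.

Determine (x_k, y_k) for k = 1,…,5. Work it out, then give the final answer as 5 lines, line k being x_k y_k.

449 24
403201 21552
362074049 19353672
325142092801 17379575904
291977237261249 15606839808120

d=350: √d = [18; 1,2,2,2,1,36] (ℓ=6, even), read p_5/q_5
a_0=18:  p_0=18·1+0=18,  q_0=18·0+1=1
a_1=1:  p_1=1·18+1=19,  q_1=1·1+0=1
…
a_3=2:  p_3=2·56+19=131,  q_3=2·3+1=7
a_4=2:  p_4=2·131+56=318,  q_4=2·7+3=17
a_5=1:  p_5=1·318+131=449,  q_5=1·17+7=24
fundamental: x₁=449, y₁=24  (since 201601 − 350·576 = 1)
n=2: (449,24)∘(449,24) = (449·449+350·24·24, 449·24+24·449) = (403201,21552)
n=3: (403201,21552)∘(449,24) = (449·403201+350·24·21552, 449·21552+24·403201) = (362074049,19353672)
n=4: (362074049,19353672)∘(449,24) = (449·362074049+350·24·19353672, 449·19353672+24·362074049) = (325142092801,17379575904)
n=5: (325142092801,17379575904)∘(449,24) = (449·325142092801+350·24·17379575904, 449·17379575904+24·325142092801) = (291977237261249,15606839808120)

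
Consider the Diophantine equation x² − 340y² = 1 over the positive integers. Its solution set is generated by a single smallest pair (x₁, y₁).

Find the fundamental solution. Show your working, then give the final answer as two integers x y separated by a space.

√340 → a₀=18, period (2,3,1,1,1,…,3,2,36); ℓ=14 even so k=13
k=0  a_k=18  p_k/q_k = 18/1
…
k=5  a_k=1  p_k/q_k = 461/25
…
k=8  a_k=1  p_k/q_k = 7265/394
…
k=12  a_k=3  p_k/q_k = 125478/6805
k=13  a_k=2  p_k/q_k = 285769/15498
fundamental: x₁=285769, y₁=15498  (since 81663921361 − 340·240188004 = 1)

285769 15498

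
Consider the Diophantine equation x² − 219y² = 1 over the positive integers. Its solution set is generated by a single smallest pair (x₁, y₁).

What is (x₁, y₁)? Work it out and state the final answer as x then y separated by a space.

[14; 1,3,1,28] for √219; ℓ=4 ⇒ convergent index 3
step 0: (14, 1)  from 14·(1,0) + (0,1)
step 1: (15, 1)  from 1·(14,1) + (1,0)
step 2: (59, 4)  from 3·(15,1) + (14,1)
step 3: (74, 5)  from 1·(59,4) + (15,1)
→ (74, 5).  Check: 74²=5476, 219·5²=5475, difference 1.

74 5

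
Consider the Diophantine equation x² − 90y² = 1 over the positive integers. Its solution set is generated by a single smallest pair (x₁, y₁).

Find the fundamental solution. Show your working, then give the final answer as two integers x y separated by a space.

19 2

d=90: √d = [9; 2,18] (ℓ=2, even), read p_1/q_1
k=0  a_k=9  p_k/q_k = 9/1
k=1  a_k=2  p_k/q_k = 19/2
→ (19, 2).  Check: 19²=361, 90·2²=360, difference 1.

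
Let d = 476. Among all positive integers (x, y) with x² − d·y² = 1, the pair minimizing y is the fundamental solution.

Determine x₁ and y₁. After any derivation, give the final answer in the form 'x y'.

28799 1320

d=476: √d = [21; 1,4,2,10,2,4,1,42] (ℓ=8, even), read p_7/q_7
step 0: (21, 1)  from 21·(1,0) + (0,1)
step 1: (22, 1)  from 1·(21,1) + (1,0)
step 2: (109, 5)  from 4·(22,1) + (21,1)
step 3: (240, 11)  from 2·(109,5) + (22,1)
step 4: (2509, 115)  from 10·(240,11) + (109,5)
…
step 6: (23541, 1079)  from 4·(5258,241) + (2509,115)
step 7: (28799, 1320)  from 1·(23541,1079) + (5258,241)
→ (28799, 1320).  Check: 28799²=829382401, 476·1320²=829382400, difference 1.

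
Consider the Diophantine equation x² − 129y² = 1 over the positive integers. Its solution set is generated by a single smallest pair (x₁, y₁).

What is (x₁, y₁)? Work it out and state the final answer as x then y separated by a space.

16855 1484

√129 = [11; 2,1,3,1,6,1,3,1,2,22, …], period ℓ=10 (even) → k=9
a_0=11:  p_0=11·1+0=11,  q_0=11·0+1=1
…
a_2=1:  p_2=1·23+11=34,  q_2=1·2+1=3
a_3=3:  p_3=3·34+23=125,  q_3=3·3+2=11
a_4=1:  p_4=1·125+34=159,  q_4=1·11+3=14
…
a_8=1:  p_8=1·4793+1238=6031,  q_8=1·422+109=531
a_9=2:  p_9=2·6031+4793=16855,  q_9=2·531+422=1484
(x₁, y₁) = (16855, 1484);  16855² − 129·1484² = 1 ✓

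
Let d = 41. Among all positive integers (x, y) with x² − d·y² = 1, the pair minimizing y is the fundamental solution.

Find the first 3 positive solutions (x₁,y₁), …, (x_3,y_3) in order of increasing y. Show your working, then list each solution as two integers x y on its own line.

d=41: √d = [6; 2,2,12] (ℓ=3, odd), read p_5/q_5
k=0  a_k=6  p_k/q_k = 6/1
…
k=3  a_k=12  p_k/q_k = 397/62
k=4  a_k=2  p_k/q_k = 826/129
k=5  a_k=2  p_k/q_k = 2049/320
→ (2049, 320).  Check: 2049²=4198401, 41·320²=4198400, difference 1.
(2049+320√41)^2 = 8396801 + 1311360√41
(2049+320√41)^3 = 34410088449 + 5373952960√41

2049 320
8396801 1311360
34410088449 5373952960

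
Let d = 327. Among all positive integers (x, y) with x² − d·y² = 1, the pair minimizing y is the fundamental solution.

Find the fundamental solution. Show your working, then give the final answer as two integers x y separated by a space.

217 12

d=327: √d = [18; 12,36] (ℓ=2, even), read p_1/q_1
step 0: (18, 1)  from 18·(1,0) + (0,1)
step 1: (217, 12)  from 12·(18,1) + (1,0)
→ (217, 12).  Check: 217²=47089, 327·12²=47088, difference 1.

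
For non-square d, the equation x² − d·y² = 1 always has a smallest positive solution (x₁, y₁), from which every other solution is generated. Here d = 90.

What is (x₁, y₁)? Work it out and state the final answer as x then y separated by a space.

√90 = [9; 2,18, …], period ℓ=2 (even) → k=1
step 0: (9, 1)  from 9·(1,0) + (0,1)
step 1: (19, 2)  from 2·(9,1) + (1,0)
→ (19, 2).  Check: 19²=361, 90·2²=360, difference 1.

19 2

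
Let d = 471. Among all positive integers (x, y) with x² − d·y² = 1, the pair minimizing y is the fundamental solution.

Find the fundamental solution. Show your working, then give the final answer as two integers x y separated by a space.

d=471: √d = [21; 1,2,2,1,3,…,2,1,42] (ℓ=14, even), read p_13/q_13
k=0  a_k=21  p_k/q_k = 21/1
k=1  a_k=1  p_k/q_k = 22/1
k=2  a_k=2  p_k/q_k = 65/3
…
k=4  a_k=1  p_k/q_k = 217/10
k=5  a_k=3  p_k/q_k = 803/37
k=6  a_k=4  p_k/q_k = 3429/158
…
k=8  a_k=4  p_k/q_k = 198665/9154
k=9  a_k=3  p_k/q_k = 644804/29711
k=10  a_k=1  p_k/q_k = 843469/38865
k=11  a_k=2  p_k/q_k = 2331742/107441
k=12  a_k=2  p_k/q_k = 5506953/253747
k=13  a_k=1  p_k/q_k = 7838695/361188
fundamental: x₁=7838695, y₁=361188  (since 61445139303025 − 471·130456771344 = 1)

7838695 361188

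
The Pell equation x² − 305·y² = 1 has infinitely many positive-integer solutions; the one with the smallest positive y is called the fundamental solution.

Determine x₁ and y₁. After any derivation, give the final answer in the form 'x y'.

489 28

d=305: √d = [17; 2,6,2,34] (ℓ=4, even), read p_3/q_3
a_0=17:  p_0=17·1+0=17,  q_0=17·0+1=1
…
a_2=6:  p_2=6·35+17=227,  q_2=6·2+1=13
a_3=2:  p_3=2·227+35=489,  q_3=2·13+2=28
fundamental: x₁=489, y₁=28  (since 239121 − 305·784 = 1)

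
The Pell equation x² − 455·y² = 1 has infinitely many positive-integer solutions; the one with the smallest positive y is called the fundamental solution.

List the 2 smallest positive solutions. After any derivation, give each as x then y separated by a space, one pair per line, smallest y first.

64 3
8191 384

√455 = [21; 3,42, …], period ℓ=2 (even) → k=1
i=0: a=21 ⇒ p=21, q=1
i=1: a=3 ⇒ p=64, q=3
→ (64, 3).  Check: 64²=4096, 455·3²=4095, difference 1.
(64+3√455)^2 = 8191 + 384√455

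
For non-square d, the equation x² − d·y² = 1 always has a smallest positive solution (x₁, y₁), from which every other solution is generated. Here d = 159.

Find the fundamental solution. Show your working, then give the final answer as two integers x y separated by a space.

[12; 1,1,1,1,3,1,1,1,1,24] for √159; ℓ=10 ⇒ convergent index 9
a_0=12:  p_0=12·1+0=12,  q_0=12·0+1=1
…
a_2=1:  p_2=1·13+12=25,  q_2=1·1+1=2
…
a_6=1:  p_6=1·227+63=290,  q_6=1·18+5=23
…
a_8=1:  p_8=1·517+290=807,  q_8=1·41+23=64
a_9=1:  p_9=1·807+517=1324,  q_9=1·64+41=105
→ (1324, 105).  Check: 1324²=1752976, 159·105²=1752975, difference 1.

1324 105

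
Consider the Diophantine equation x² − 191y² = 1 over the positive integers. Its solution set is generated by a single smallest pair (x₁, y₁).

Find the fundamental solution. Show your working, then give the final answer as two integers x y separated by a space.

8994000 650783

√191 = [13; 1,4,1,1,3,…,4,1,26, …], period ℓ=16 (even) → k=15
a_0=13:  p_0=13·1+0=13,  q_0=13·0+1=1
a_1=1:  p_1=1·13+1=14,  q_1=1·1+0=1
a_2=4:  p_2=4·14+13=69,  q_2=4·1+1=5
a_3=1:  p_3=1·69+14=83,  q_3=1·5+1=6
a_4=1:  p_4=1·83+69=152,  q_4=1·6+5=11
a_5=3:  p_5=3·152+83=539,  q_5=3·11+6=39
a_6=2:  p_6=2·539+152=1230,  q_6=2·39+11=89
a_7=2:  p_7=2·1230+539=2999,  q_7=2·89+39=217
a_8=13:  p_8=13·2999+1230=40217,  q_8=13·217+89=2910
a_9=2:  p_9=2·40217+2999=83433,  q_9=2·2910+217=6037
a_10=2:  p_10=2·83433+40217=207083,  q_10=2·6037+2910=14984
…
a_12=1:  p_12=1·704682+207083=911765,  q_12=1·50989+14984=65973
…
a_14=4:  p_14=4·1616447+911765=7377553,  q_14=4·116962+65973=533821
a_15=1:  p_15=1·7377553+1616447=8994000,  q_15=1·533821+116962=650783
→ (8994000, 650783).  Check: 8994000²=80892036000000, 191·650783²=80892035999999, difference 1.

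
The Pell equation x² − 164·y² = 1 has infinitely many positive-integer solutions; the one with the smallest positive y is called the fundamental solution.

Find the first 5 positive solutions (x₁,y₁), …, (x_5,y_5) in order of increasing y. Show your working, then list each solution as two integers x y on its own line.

2049 160
8396801 655680
34410088449 2686976480
141012534067201 11011228959360
577869330197301249 45124013588480800

d=164: √d = [12; 1,4,6,4,1,24] (ℓ=6, even), read p_5/q_5
i=0: a=12 ⇒ p=12, q=1
i=1: a=1 ⇒ p=13, q=1
…
i=4: a=4 ⇒ p=1652, q=129
i=5: a=1 ⇒ p=2049, q=160
(x₁, y₁) = (2049, 160);  2049² − 164·160² = 1 ✓
n=2: (2049,160)∘(2049,160) = (2049·2049+164·160·160, 2049·160+160·2049) = (8396801,655680)
n=3: (8396801,655680)∘(2049,160) = (2049·8396801+164·160·655680, 2049·655680+160·8396801) = (34410088449,2686976480)
n=4: (34410088449,2686976480)∘(2049,160) = (2049·34410088449+164·160·2686976480, 2049·2686976480+160·34410088449) = (141012534067201,11011228959360)
n=5: (141012534067201,11011228959360)∘(2049,160) = (2049·141012534067201+164·160·11011228959360, 2049·11011228959360+160·141012534067201) = (577869330197301249,45124013588480800)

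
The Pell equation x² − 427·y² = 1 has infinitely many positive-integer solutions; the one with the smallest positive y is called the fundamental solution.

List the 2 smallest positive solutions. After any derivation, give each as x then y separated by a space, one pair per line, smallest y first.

d=427: √d = [20; 1,1,1,40] (ℓ=4, even), read p_3/q_3
step 0: (20, 1)  from 20·(1,0) + (0,1)
step 1: (21, 1)  from 1·(20,1) + (1,0)
step 2: (41, 2)  from 1·(21,1) + (20,1)
step 3: (62, 3)  from 1·(41,2) + (21,1)
→ (62, 3).  Check: 62²=3844, 427·3²=3843, difference 1.
n=2: (62,3)∘(62,3) = (62·62+427·3·3, 62·3+3·62) = (7687,372)

62 3
7687 372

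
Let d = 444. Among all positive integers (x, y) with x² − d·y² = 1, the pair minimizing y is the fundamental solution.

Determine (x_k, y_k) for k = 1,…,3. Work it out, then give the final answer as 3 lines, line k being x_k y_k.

d=444: √d = [21; 14,42] (ℓ=2, even), read p_1/q_1
a_0=21:  p_0=21·1+0=21,  q_0=21·0+1=1
a_1=14:  p_1=14·21+1=295,  q_1=14·1+0=14
→ (295, 14).  Check: 295²=87025, 444·14²=87024, difference 1.
(295+14√444)^2 = 174049 + 8260√444
(295+14√444)^3 = 102688615 + 4873386√444

295 14
174049 8260
102688615 4873386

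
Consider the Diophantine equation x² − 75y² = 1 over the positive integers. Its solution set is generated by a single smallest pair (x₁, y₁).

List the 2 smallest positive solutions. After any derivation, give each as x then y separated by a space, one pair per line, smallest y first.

26 3
1351 156

d=75: √d = [8; 1,1,1,16] (ℓ=4, even), read p_3/q_3
step 0: (8, 1)  from 8·(1,0) + (0,1)
step 1: (9, 1)  from 1·(8,1) + (1,0)
step 2: (17, 2)  from 1·(9,1) + (8,1)
step 3: (26, 3)  from 1·(17,2) + (9,1)
fundamental: x₁=26, y₁=3  (since 676 − 75·9 = 1)
n=2: (26,3)∘(26,3) = (26·26+75·3·3, 26·3+3·26) = (1351,156)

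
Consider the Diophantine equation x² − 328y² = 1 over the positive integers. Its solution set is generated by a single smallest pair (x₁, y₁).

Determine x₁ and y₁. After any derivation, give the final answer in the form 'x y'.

163 9

√328 → a₀=18, period (9,36); ℓ=2 even so k=1
step 0: (18, 1)  from 18·(1,0) + (0,1)
step 1: (163, 9)  from 9·(18,1) + (1,0)
→ (163, 9).  Check: 163²=26569, 328·9²=26568, difference 1.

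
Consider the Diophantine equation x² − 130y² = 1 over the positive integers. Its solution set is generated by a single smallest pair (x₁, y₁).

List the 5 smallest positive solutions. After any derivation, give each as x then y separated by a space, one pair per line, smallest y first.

d=130: √d = [11; 2,2,22] (ℓ=3, odd), read p_5/q_5
i=0: a=11 ⇒ p=11, q=1
…
i=2: a=2 ⇒ p=57, q=5
…
i=4: a=2 ⇒ p=2611, q=229
i=5: a=2 ⇒ p=6499, q=570
→ (6499, 570).  Check: 6499²=42237001, 130·570²=42237000, difference 1.
(x_2, y_2) = (6499·6499 + 130·570·570, 6499·570 + 570·6499) = (84474001, 7408860)
(x_3, y_3) = (6499·84474001 + 130·570·7408860, 6499·7408860 + 570·84474001) = (1097993058499, 96300361710)
(x_4, y_4) = (6499·1097993058499 + 130·570·96300361710, 6499·96300361710 + 570·1097993058499) = (14271713689896001, 1251712094097720)
(x_5, y_5) = (6499·14271713689896001 + 130·570·1251712094097720, 6499·1251712094097720 + 570·14271713689896001) = (185503733443275162499, 16269753702781802850)

6499 570
84474001 7408860
1097993058499 96300361710
14271713689896001 1251712094097720
185503733443275162499 16269753702781802850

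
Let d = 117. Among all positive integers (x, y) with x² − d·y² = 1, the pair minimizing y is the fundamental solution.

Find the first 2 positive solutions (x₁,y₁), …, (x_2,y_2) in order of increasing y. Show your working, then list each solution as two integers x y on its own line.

√117 → a₀=10, period (1,4,2,4,1,20); ℓ=6 even so k=5
step 0: (10, 1)  from 10·(1,0) + (0,1)
step 1: (11, 1)  from 1·(10,1) + (1,0)
step 2: (54, 5)  from 4·(11,1) + (10,1)
…
step 4: (530, 49)  from 4·(119,11) + (54,5)
step 5: (649, 60)  from 1·(530,49) + (119,11)
fundamental: x₁=649, y₁=60  (since 421201 − 117·3600 = 1)
(649+60√117)^2 = 842401 + 77880√117

649 60
842401 77880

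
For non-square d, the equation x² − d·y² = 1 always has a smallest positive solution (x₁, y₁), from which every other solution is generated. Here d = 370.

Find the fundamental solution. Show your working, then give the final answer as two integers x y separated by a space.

213859 11118

√370 = [19; 4,4,38, …], period ℓ=3 (odd) → k=5
i=0: a=19 ⇒ p=19, q=1
i=1: a=4 ⇒ p=77, q=4
i=2: a=4 ⇒ p=327, q=17
i=3: a=38 ⇒ p=12503, q=650
i=4: a=4 ⇒ p=50339, q=2617
i=5: a=4 ⇒ p=213859, q=11118
(x₁, y₁) = (213859, 11118);  213859² − 370·11118² = 1 ✓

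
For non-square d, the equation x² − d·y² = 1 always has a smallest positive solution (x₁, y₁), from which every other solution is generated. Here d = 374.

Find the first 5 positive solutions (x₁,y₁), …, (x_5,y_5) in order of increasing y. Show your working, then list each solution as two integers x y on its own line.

[19; 2,1,18,1,2,38] for √374; ℓ=6 ⇒ convergent index 5
i=0: a=19 ⇒ p=19, q=1
…
i=2: a=1 ⇒ p=58, q=3
…
i=4: a=1 ⇒ p=1141, q=59
i=5: a=2 ⇒ p=3365, q=174
→ (3365, 174).  Check: 3365²=11323225, 374·174²=11323224, difference 1.
k=2:  x_2 = 3365·3365+374·174·174 = 22646449,  y_2 = 3365·174+174·3365 = 1171020
k=3:  x_3 = 3365·22646449+374·174·1171020 = 152410598405,  y_3 = 3365·1171020+174·22646449 = 7880964426
k=4:  x_4 = 3365·152410598405+374·174·7880964426 = 1025723304619201,  y_4 = 3365·7880964426+174·152410598405 = 53038889415960
k=5:  x_5 = 3365·1025723304619201+374·174·53038889415960 = 6903117687676624325,  y_5 = 3365·53038889415960+174·1025723304619201 = 356951717888446374

3365 174
22646449 1171020
152410598405 7880964426
1025723304619201 53038889415960
6903117687676624325 356951717888446374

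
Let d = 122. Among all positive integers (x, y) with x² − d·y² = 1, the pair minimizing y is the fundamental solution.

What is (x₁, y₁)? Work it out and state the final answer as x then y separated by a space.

243 22

√122 → a₀=11, period (22); ℓ=1 odd so k=1
a_0=11:  p_0=11·1+0=11,  q_0=11·0+1=1
a_1=22:  p_1=22·11+1=243,  q_1=22·1+0=22
fundamental: x₁=243, y₁=22  (since 59049 − 122·484 = 1)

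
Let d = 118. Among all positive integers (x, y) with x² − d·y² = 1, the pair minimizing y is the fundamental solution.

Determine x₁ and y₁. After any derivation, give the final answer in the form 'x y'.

306917 28254

√118 → a₀=10, period (1,6,3,2,10,2,3,6,1,20); ℓ=10 even so k=9
k=0  a_k=10  p_k/q_k = 10/1
k=1  a_k=1  p_k/q_k = 11/1
k=2  a_k=6  p_k/q_k = 76/7
k=3  a_k=3  p_k/q_k = 239/22
k=4  a_k=2  p_k/q_k = 554/51
k=5  a_k=10  p_k/q_k = 5779/532
k=6  a_k=2  p_k/q_k = 12112/1115
k=7  a_k=3  p_k/q_k = 42115/3877
k=8  a_k=6  p_k/q_k = 264802/24377
k=9  a_k=1  p_k/q_k = 306917/28254
(x₁, y₁) = (306917, 28254);  306917² − 118·28254² = 1 ✓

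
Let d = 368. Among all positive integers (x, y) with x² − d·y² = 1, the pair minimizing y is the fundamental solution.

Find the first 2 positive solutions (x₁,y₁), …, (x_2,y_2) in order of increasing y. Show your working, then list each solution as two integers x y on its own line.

√368 = [19; 5,2,5,38, …], period ℓ=4 (even) → k=3
a_0=19:  p_0=19·1+0=19,  q_0=19·0+1=1
a_1=5:  p_1=5·19+1=96,  q_1=5·1+0=5
a_2=2:  p_2=2·96+19=211,  q_2=2·5+1=11
a_3=5:  p_3=5·211+96=1151,  q_3=5·11+5=60
→ (1151, 60).  Check: 1151²=1324801, 368·60²=1324800, difference 1.
k=2:  x_2 = 1151·1151+368·60·60 = 2649601,  y_2 = 1151·60+60·1151 = 138120

1151 60
2649601 138120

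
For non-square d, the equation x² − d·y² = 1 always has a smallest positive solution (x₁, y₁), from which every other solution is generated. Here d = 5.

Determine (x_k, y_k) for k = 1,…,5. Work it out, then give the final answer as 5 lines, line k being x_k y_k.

[2; 4] for √5; ℓ=1 ⇒ convergent index 1
i=0: a=2 ⇒ p=2, q=1
i=1: a=4 ⇒ p=9, q=4
fundamental: x₁=9, y₁=4  (since 81 − 5·16 = 1)
n=2: (9,4)∘(9,4) = (9·9+5·4·4, 9·4+4·9) = (161,72)
n=3: (161,72)∘(9,4) = (9·161+5·4·72, 9·72+4·161) = (2889,1292)
n=4: (2889,1292)∘(9,4) = (9·2889+5·4·1292, 9·1292+4·2889) = (51841,23184)
n=5: (51841,23184)∘(9,4) = (9·51841+5·4·23184, 9·23184+4·51841) = (930249,416020)

9 4
161 72
2889 1292
51841 23184
930249 416020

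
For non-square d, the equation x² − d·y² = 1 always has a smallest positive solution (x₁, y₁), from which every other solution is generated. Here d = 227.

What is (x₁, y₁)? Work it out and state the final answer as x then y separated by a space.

226 15

√227 = [15; 15,30, …], period ℓ=2 (even) → k=1
i=0: a=15 ⇒ p=15, q=1
i=1: a=15 ⇒ p=226, q=15
fundamental: x₁=226, y₁=15  (since 51076 − 227·225 = 1)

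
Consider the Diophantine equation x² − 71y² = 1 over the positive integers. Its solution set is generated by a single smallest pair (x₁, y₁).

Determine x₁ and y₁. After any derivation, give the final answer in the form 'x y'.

3480 413

[8; 2,2,1,7,1,2,2,16] for √71; ℓ=8 ⇒ convergent index 7
a_0=8:  p_0=8·1+0=8,  q_0=8·0+1=1
a_1=2:  p_1=2·8+1=17,  q_1=2·1+0=2
a_2=2:  p_2=2·17+8=42,  q_2=2·2+1=5
…
a_4=7:  p_4=7·59+42=455,  q_4=7·7+5=54
a_5=1:  p_5=1·455+59=514,  q_5=1·54+7=61
a_6=2:  p_6=2·514+455=1483,  q_6=2·61+54=176
a_7=2:  p_7=2·1483+514=3480,  q_7=2·176+61=413
→ (3480, 413).  Check: 3480²=12110400, 71·413²=12110399, difference 1.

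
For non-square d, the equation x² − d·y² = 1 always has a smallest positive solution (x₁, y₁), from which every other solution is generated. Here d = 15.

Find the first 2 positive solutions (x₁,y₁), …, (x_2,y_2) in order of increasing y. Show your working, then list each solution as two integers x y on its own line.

4 1
31 8

[3; 1,6] for √15; ℓ=2 ⇒ convergent index 1
k=0  a_k=3  p_k/q_k = 3/1
k=1  a_k=1  p_k/q_k = 4/1
→ (4, 1).  Check: 4²=16, 15·1²=15, difference 1.
n=2: (4,1)∘(4,1) = (4·4+15·1·1, 4·1+1·4) = (31,8)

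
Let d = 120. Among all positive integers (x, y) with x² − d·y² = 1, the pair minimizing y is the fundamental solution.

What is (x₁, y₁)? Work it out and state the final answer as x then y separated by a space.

11 1

[10; 1,20] for √120; ℓ=2 ⇒ convergent index 1
step 0: (10, 1)  from 10·(1,0) + (0,1)
step 1: (11, 1)  from 1·(10,1) + (1,0)
fundamental: x₁=11, y₁=1  (since 121 − 120·1 = 1)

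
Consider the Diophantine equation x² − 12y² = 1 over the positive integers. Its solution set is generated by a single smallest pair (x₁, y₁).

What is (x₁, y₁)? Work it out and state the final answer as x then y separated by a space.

7 2

√12 → a₀=3, period (2,6); ℓ=2 even so k=1
step 0: (3, 1)  from 3·(1,0) + (0,1)
step 1: (7, 2)  from 2·(3,1) + (1,0)
fundamental: x₁=7, y₁=2  (since 49 − 12·4 = 1)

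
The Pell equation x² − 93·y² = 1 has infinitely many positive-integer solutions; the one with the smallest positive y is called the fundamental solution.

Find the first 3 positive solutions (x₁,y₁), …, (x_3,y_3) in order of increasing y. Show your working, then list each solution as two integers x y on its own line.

12151 1260
295293601 30620520
7176225079351 744139875780

√93 = [9; 1,1,1,4,6,4,1,1,1,18, …], period ℓ=10 (even) → k=9
step 0: (9, 1)  from 9·(1,0) + (0,1)
…
step 4: (135, 14)  from 4·(29,3) + (19,2)
…
step 8: (7821, 811)  from 1·(4330,449) + (3491,362)
step 9: (12151, 1260)  from 1·(7821,811) + (4330,449)
fundamental: x₁=12151, y₁=1260  (since 147646801 − 93·1587600 = 1)
(12151+1260√93)^2 = 295293601 + 30620520√93
(12151+1260√93)^3 = 7176225079351 + 744139875780√93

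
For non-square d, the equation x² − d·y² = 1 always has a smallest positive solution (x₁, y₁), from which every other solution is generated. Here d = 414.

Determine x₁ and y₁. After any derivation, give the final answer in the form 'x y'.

[20; 2,1,7,2,7,1,2,40] for √414; ℓ=8 ⇒ convergent index 7
k=0  a_k=20  p_k/q_k = 20/1
…
k=2  a_k=1  p_k/q_k = 61/3
…
k=6  a_k=1  p_k/q_k = 8444/415
k=7  a_k=2  p_k/q_k = 24335/1196
fundamental: x₁=24335, y₁=1196  (since 592192225 − 414·1430416 = 1)

24335 1196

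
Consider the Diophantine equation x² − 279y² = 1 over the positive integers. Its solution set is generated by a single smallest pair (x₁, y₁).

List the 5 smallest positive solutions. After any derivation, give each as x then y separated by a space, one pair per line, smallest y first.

[16; 1,2,2,1,2,2,1,32] for √279; ℓ=8 ⇒ convergent index 7
step 0: (16, 1)  from 16·(1,0) + (0,1)
step 1: (17, 1)  from 1·(16,1) + (1,0)
…
step 3: (117, 7)  from 2·(50,3) + (17,1)
…
step 6: (1069, 64)  from 2·(451,27) + (167,10)
step 7: (1520, 91)  from 1·(1069,64) + (451,27)
fundamental: x₁=1520, y₁=91  (since 2310400 − 279·8281 = 1)
(1520+91√279)^2 = 4620799 + 276640√279
(1520+91√279)^3 = 14047227440 + 840985509√279
(1520+91√279)^4 = 42703566796801 + 2556595670720√279
(1520+91√279)^5 = 129818829015047600 + 7772049998003291√279

1520 91
4620799 276640
14047227440 840985509
42703566796801 2556595670720
129818829015047600 7772049998003291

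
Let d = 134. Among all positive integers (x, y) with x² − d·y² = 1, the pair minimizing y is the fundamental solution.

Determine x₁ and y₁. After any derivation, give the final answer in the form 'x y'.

d=134: √d = [11; 1,1,2,1,3,…,1,1,22] (ℓ=14, even), read p_13/q_13
i=0: a=11 ⇒ p=11, q=1
i=1: a=1 ⇒ p=12, q=1
i=2: a=1 ⇒ p=23, q=2
…
i=4: a=1 ⇒ p=81, q=7
i=5: a=3 ⇒ p=301, q=26
i=6: a=1 ⇒ p=382, q=33
i=7: a=10 ⇒ p=4121, q=356
i=8: a=1 ⇒ p=4503, q=389
…
i=10: a=1 ⇒ p=22133, q=1912
i=11: a=2 ⇒ p=61896, q=5347
i=12: a=1 ⇒ p=84029, q=7259
i=13: a=1 ⇒ p=145925, q=12606
(x₁, y₁) = (145925, 12606);  145925² − 134·12606² = 1 ✓

145925 12606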